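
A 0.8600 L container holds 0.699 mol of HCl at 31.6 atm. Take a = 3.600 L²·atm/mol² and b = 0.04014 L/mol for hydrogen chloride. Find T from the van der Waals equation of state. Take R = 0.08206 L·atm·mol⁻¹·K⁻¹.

T ≈ 492.8 K

T = (P + a n²/V²)(V − nb)/(nR)
P + a n²/V² = 31.6 + (3.600)(0.699)²/(0.8600)² = 33.978 atm
V − nb = 0.8600 − (0.699)(0.04014) = 0.83194 L
T = (33.978)(0.83194)/((0.699)(0.08206)) = 492.8 K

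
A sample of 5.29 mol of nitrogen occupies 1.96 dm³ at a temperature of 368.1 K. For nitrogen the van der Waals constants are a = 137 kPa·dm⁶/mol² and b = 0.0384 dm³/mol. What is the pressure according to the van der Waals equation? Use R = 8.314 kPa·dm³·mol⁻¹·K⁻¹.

P = nRT/(V − nb) − a n²/V²
nRT/(V − nb) = (5.29)(8.314)(368.1)/(1.96 − 5.29×0.0384) = 16189/1.7569 = 9214.5 kPa
a n²/V² = (137)(5.29)²/(1.96)² = 997.98 kPa
P = 9214.5 − 997.98 = 8217 kPa

P ≈ 8217 kPa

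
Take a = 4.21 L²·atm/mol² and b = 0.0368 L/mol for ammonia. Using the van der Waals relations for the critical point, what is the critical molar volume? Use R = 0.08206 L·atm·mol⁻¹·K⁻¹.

V_m,c ≈ 0.1104 L/mol

For a van der Waals gas, V_m,c = 3b.
V_m,c = 3×0.0368 = 0.1104 L/mol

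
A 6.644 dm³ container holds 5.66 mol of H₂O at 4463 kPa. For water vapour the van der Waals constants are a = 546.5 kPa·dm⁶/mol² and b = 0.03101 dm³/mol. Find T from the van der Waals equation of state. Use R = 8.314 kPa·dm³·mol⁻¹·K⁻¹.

T = (P + a n²/V²)(V − nb)/(nR)
P + a n²/V² = 4463 + (546.5)(5.66)²/(6.644)² = 4859.6 kPa
V − nb = 6.644 − (5.66)(0.03101) = 6.4685 dm³
T = (4859.6)(6.4685)/((5.66)(8.314)) = 668.0 K

T ≈ 668.0 K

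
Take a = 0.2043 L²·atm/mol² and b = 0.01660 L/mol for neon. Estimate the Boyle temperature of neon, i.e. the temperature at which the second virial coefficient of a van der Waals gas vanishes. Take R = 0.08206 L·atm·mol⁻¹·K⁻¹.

T_B ≈ 150.0 K

For a van der Waals gas the second virial coefficient B₂ = b − a/(RT) vanishes at T_B = a/(Rb).
T_B = 0.2043/(0.08206×0.01660) = 0.2043/0.0013622 = 150.0 K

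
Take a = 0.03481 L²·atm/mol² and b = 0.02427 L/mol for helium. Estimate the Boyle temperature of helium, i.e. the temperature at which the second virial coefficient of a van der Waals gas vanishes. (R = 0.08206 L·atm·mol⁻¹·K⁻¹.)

T_B ≈ 17.48 K

For a van der Waals gas the second virial coefficient B₂ = b − a/(RT) vanishes at T_B = a/(Rb).
T_B = 0.03481/(0.08206×0.02427) = 0.03481/0.0019916 = 17.48 K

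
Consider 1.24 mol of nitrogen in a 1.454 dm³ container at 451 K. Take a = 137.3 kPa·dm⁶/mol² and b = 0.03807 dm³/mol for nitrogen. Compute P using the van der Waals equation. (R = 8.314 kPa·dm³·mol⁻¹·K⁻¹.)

P = nRT/(V − nb) − a n²/V²
nRT/(V − nb) = (1.24)(8.314)(451)/(1.454 − 1.24×0.03807) = 4649.5/1.4068 = 3305.0 kPa
a n²/V² = (137.3)(1.24)²/(1.454)² = 99.859 kPa
P = 3305.0 − 99.859 = 3205 kPa

P ≈ 3205 kPa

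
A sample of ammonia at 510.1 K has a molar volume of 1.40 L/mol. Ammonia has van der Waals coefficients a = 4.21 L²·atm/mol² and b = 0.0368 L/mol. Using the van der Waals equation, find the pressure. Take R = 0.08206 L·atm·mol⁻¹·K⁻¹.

P = RT/(V_m − b) − a/V_m²
RT/(V_m − b) = (0.08206)(510.1)/(1.40 − 0.0368) = 41.859/1.3632 = 30.706 atm
a/V_m² = 4.21/(1.40)² = 2.1480 atm
P = 30.706 − 2.1480 = 28.56 atm

P ≈ 28.56 atm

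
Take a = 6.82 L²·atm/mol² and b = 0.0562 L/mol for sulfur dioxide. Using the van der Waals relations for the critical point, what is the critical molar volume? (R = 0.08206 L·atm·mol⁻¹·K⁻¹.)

For a van der Waals gas, V_m,c = 3b.
V_m,c = 3×0.0562 = 0.1686 L/mol

V_m,c ≈ 0.1686 L/mol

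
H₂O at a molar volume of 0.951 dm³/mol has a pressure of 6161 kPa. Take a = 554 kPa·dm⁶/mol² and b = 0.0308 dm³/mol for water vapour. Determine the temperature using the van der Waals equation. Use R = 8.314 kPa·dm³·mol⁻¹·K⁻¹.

T ≈ 749.7 K

T = (P + a/V_m²)(V_m − b)/R
P + a/V_m² = 6161 + 554/(0.951)² = 6773.6 kPa
V_m − b = 0.951 − 0.0308 = 0.92020 dm³/mol
T = (6773.6)(0.92020)/8.314 = 749.7 K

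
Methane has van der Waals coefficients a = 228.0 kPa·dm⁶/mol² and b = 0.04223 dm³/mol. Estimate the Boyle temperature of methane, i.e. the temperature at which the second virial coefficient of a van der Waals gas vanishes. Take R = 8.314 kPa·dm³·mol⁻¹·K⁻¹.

T_B ≈ 649.4 K

For a van der Waals gas the second virial coefficient B₂ = b − a/(RT) vanishes at T_B = a/(Rb).
T_B = 228.0/(8.314×0.04223) = 228.0/0.35110 = 649.4 K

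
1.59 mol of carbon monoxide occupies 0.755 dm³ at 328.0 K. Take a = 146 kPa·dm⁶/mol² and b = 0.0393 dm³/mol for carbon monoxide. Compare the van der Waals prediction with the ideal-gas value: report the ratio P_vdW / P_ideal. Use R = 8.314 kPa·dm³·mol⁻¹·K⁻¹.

Ideal: P_ideal = nRT/V = (1.59)(8.314)(328.0)/0.755 = 5742.94 kPa
vdW: P = nRT/(V − nb) − a n²/V² = 4335.92/0.692513 − 369.103/0.570025 = 6261.14 − 647.521 = 5613.62 kPa
Ratio = 5613.62/5742.94 = 0.9775

P_vdW / P_ideal ≈ 0.9775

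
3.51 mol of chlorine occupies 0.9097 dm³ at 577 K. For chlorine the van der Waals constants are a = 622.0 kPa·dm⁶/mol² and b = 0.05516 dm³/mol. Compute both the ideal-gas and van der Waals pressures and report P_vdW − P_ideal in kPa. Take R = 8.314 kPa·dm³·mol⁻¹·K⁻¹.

Ideal: P_ideal = nRT/V = (3.51)(8.314)(577)/0.9097 = 18509.5 kPa
vdW: P = nRT/(V − nb) − a n²/V² = 16838.1/0.716088 − 7663.10/0.827554 = 23514.0 − 9259.94 = 14254.1 kPa
ΔP = 14254.1 − 18509.5 = -4255 kPa

ΔP ≈ -4255 kPa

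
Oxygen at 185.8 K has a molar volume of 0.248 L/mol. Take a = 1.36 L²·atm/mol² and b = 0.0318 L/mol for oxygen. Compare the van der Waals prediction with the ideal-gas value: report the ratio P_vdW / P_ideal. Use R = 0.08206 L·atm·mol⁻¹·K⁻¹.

Ideal: P_ideal = RT/V_m = (0.08206)(185.8)/0.248 = 61.4788 atm
vdW: P = RT/(V_m − b) − a/V_m² = 15.2467/0.216200 − 1.36/0.0615040 = 70.5213 − 22.1124 = 48.4089 atm
Ratio = 48.4089/61.4788 = 0.7874

P_vdW / P_ideal ≈ 0.7874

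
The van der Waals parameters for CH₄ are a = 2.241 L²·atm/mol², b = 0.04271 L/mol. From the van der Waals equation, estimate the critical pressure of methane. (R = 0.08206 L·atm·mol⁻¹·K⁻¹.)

P_c ≈ 45.50 atm

For a van der Waals gas, P_c = a/(27b²).
P_c = 2.241/(27×(0.04271)²) = 2.241/0.049252 = 45.50 atm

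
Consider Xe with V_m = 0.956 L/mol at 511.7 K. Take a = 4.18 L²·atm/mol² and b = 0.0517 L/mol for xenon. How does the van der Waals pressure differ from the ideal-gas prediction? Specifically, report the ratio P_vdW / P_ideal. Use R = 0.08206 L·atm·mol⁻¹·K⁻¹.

P_vdW / P_ideal ≈ 0.9530

Ideal: P_ideal = RT/V_m = (0.08206)(511.7)/0.956 = 43.9227 atm
vdW: P = RT/(V_m − b) − a/V_m² = 41.9901/0.904300 − 4.18/0.913936 = 46.4338 − 4.57362 = 41.8602 atm
Ratio = 41.8602/43.9227 = 0.9530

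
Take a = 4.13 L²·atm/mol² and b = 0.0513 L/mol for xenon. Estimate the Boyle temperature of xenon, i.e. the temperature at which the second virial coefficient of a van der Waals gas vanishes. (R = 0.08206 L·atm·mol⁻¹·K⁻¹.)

For a van der Waals gas the second virial coefficient B₂ = b − a/(RT) vanishes at T_B = a/(Rb).
T_B = 4.13/(0.08206×0.0513) = 4.13/0.0042097 = 981.1 K

T_B ≈ 981.1 K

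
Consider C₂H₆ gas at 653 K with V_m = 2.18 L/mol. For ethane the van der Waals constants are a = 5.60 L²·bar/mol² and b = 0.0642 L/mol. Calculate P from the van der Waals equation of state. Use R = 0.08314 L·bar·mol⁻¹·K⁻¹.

P ≈ 24.48 bar

P = RT/(V_m − b) − a/V_m²
RT/(V_m − b) = (0.08314)(653)/(2.18 − 0.0642) = 54.290/2.1158 = 25.659 bar
a/V_m² = 5.60/(2.18)² = 1.1784 bar
P = 25.659 − 1.1784 = 24.48 bar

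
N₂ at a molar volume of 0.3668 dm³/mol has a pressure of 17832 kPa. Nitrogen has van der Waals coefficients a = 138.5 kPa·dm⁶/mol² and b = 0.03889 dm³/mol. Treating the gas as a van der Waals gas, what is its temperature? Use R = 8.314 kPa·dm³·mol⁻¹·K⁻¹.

T = (P + a/V_m²)(V_m − b)/R
P + a/V_m² = 17832 + 138.5/(0.3668)² = 18861 kPa
V_m − b = 0.3668 − 0.03889 = 0.32791 dm³/mol
T = (18861)(0.32791)/8.314 = 743.9 K

T ≈ 743.9 K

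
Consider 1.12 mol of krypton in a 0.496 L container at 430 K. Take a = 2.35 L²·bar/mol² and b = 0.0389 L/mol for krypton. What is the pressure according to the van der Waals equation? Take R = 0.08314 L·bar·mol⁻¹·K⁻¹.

P = nRT/(V − nb) − a n²/V²
nRT/(V − nb) = (1.12)(0.08314)(430)/(0.496 − 1.12×0.0389) = 40.040/0.45243 = 88.500 bar
a n²/V² = (2.35)(1.12)²/(0.496)² = 11.982 bar
P = 88.500 − 11.982 = 76.52 bar

P ≈ 76.52 bar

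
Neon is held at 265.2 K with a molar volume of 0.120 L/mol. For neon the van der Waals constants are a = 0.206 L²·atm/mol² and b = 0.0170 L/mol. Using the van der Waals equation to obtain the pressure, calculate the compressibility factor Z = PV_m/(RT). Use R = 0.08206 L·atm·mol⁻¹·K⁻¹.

P = RT/(V_m − b) − a/V_m² = (0.08206)(265.2)/(0.120 − 0.0170) − 0.206/(0.120)²
  = 21.762/0.10300 − 14.306 = 211.28 − 14.306 = 196.97 atm
Z = PV_m/(RT) = (196.97)(0.120)/((0.08206)(265.2)) = 23.636/21.762 = 1.086

Z ≈ 1.086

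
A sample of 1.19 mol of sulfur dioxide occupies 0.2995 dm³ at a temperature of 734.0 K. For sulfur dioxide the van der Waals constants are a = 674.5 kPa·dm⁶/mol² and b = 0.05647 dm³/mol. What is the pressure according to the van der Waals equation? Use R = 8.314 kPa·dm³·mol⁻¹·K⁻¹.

P = nRT/(V − nb) − a n²/V²
nRT/(V − nb) = (1.19)(8.314)(734.0)/(0.2995 − 1.19×0.05647) = 7261.9/0.23230 = 31261 kPa
a n²/V² = (674.5)(1.19)²/(0.2995)² = 10648 kPa
P = 31261 − 10648 = 20613 kPa

P ≈ 20613 kPa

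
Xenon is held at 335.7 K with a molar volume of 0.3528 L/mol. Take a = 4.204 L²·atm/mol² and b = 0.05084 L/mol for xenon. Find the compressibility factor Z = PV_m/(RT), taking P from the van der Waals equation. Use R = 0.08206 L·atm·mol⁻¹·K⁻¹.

Z ≈ 0.7358

P = RT/(V_m − b) − a/V_m² = (0.08206)(335.7)/(0.3528 − 0.05084) − 4.204/(0.3528)²
  = 27.548/0.30196 − 33.776 = 91.231 − 33.776 = 57.455 atm
Z = PV_m/(RT) = (57.455)(0.3528)/((0.08206)(335.7)) = 20.270/27.548 = 0.7358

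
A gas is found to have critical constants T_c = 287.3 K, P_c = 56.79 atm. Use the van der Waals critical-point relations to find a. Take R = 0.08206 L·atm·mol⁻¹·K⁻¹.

a ≈ 4.129 L²·atm/mol²

From T_c = 8a/(27Rb) and P_c = a/(27b²): a = 27 R² T_c²/(64 P_c).
a = 27×(0.08206)²×(287.3)²/(64×56.79) = 15007/3634.6 = 4.129 L²·atm/mol²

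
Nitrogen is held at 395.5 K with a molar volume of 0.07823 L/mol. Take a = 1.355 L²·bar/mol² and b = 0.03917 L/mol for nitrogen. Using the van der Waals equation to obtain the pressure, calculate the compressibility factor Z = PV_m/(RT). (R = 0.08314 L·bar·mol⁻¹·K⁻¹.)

Z ≈ 1.476

P = RT/(V_m − b) − a/V_m² = (0.08314)(395.5)/(0.07823 − 0.03917) − 1.355/(0.07823)²
  = 32.882/0.039060 − 221.41 = 841.83 − 221.41 = 620.42 bar
Z = PV_m/(RT) = (620.42)(0.07823)/((0.08314)(395.5)) = 48.535/32.882 = 1.476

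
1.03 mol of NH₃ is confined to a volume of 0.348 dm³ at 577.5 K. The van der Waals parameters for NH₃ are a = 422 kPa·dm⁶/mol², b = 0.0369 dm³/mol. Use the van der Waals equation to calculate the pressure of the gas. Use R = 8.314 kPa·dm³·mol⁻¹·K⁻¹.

P ≈ 12256 kPa

P = nRT/(V − nb) − a n²/V²
nRT/(V − nb) = (1.03)(8.314)(577.5)/(0.348 − 1.03×0.0369) = 4945.4/0.30999 = 15953 kPa
a n²/V² = (422)(1.03)²/(0.348)² = 3696.8 kPa
P = 15953 − 3696.8 = 12256 kPa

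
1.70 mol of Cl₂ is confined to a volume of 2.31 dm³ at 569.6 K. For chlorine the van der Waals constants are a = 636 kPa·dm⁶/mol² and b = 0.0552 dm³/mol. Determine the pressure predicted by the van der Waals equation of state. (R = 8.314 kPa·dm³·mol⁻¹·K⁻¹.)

P ≈ 3288 kPa

P = nRT/(V − nb) − a n²/V²
nRT/(V − nb) = (1.70)(8.314)(569.6)/(2.31 − 1.70×0.0552) = 8050.6/2.2162 = 3632.6 kPa
a n²/V² = (636)(1.70)²/(2.31)² = 344.45 kPa
P = 3632.6 − 344.45 = 3288 kPa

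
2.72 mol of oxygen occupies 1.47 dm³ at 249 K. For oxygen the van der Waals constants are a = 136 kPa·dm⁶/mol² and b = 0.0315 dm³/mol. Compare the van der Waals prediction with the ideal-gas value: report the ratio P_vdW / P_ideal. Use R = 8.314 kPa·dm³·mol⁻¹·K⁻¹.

P_vdW / P_ideal ≈ 0.9403

Ideal: P_ideal = nRT/V = (2.72)(8.314)(249)/1.47 = 3830.55 kPa
vdW: P = nRT/(V − nb) − a n²/V² = 5630.91/1.38432 − 1006.18/2.16090 = 4067.64 − 465.630 = 3602.01 kPa
Ratio = 3602.01/3830.55 = 0.9403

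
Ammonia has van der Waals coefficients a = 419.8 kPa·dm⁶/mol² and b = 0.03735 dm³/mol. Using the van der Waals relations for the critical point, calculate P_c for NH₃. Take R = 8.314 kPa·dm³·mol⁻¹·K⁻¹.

P_c ≈ 11145 kPa

For a van der Waals gas, P_c = a/(27b²).
P_c = 419.8/(27×(0.03735)²) = 419.8/0.037666 = 11145 kPa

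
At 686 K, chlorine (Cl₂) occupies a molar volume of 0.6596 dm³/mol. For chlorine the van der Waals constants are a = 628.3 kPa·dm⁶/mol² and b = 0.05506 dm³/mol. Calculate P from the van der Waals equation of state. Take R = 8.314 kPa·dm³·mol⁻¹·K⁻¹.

P = RT/(V_m − b) − a/V_m²
RT/(V_m − b) = (8.314)(686)/(0.6596 − 0.05506) = 5703.4/0.60454 = 9434.3 kPa
a/V_m² = 628.3/(0.6596)² = 1444.1 kPa
P = 9434.3 − 1444.1 = 7990 kPa

P ≈ 7990 kPa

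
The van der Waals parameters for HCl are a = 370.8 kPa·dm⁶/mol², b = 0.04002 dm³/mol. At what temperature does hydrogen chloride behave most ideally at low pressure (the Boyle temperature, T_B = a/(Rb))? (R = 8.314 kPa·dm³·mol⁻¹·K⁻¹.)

T_B ≈ 1114 K

For a van der Waals gas the second virial coefficient B₂ = b − a/(RT) vanishes at T_B = a/(Rb).
T_B = 370.8/(8.314×0.04002) = 370.8/0.33273 = 1114 K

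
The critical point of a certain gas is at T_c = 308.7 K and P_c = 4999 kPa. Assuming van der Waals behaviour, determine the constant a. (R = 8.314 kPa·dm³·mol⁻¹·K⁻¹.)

a ≈ 555.9 kPa·dm⁶/mol²

From T_c = 8a/(27Rb) and P_c = a/(27b²): a = 27 R² T_c²/(64 P_c).
a = 27×(8.314)²×(308.7)²/(64×4999) = 177851308/319936 = 555.9 kPa·dm⁶/mol²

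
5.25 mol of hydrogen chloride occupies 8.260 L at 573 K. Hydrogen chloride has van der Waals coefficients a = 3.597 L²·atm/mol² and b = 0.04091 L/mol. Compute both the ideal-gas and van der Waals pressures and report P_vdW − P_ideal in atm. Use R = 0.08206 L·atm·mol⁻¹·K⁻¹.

ΔP ≈ -0.655 atm

Ideal: P_ideal = nRT/V = (5.25)(0.08206)(573)/8.260 = 29.8858 atm
vdW: P = nRT/(V − nb) − a n²/V² = 246.857/8.04522 − 99.1423/68.2276 = 30.6837 − 1.45311 = 29.2306 atm
ΔP = 29.2306 − 29.8858 = -0.655 atm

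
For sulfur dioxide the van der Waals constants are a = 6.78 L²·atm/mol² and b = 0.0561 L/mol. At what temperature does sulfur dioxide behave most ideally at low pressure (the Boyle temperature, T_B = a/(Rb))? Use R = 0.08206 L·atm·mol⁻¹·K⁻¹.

T_B ≈ 1473 K

For a van der Waals gas the second virial coefficient B₂ = b − a/(RT) vanishes at T_B = a/(Rb).
T_B = 6.78/(0.08206×0.0561) = 6.78/0.0046036 = 1473 K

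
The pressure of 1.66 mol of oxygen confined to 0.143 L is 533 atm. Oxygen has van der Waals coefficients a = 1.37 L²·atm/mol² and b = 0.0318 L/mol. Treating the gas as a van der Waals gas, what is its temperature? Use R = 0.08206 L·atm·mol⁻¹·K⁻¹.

T ≈ 475.2 K

T = (P + a n²/V²)(V − nb)/(nR)
P + a n²/V² = 533 + (1.37)(1.66)²/(0.143)² = 717.61 atm
V − nb = 0.143 − (1.66)(0.0318) = 0.090212 L
T = (717.61)(0.090212)/((1.66)(0.08206)) = 475.2 K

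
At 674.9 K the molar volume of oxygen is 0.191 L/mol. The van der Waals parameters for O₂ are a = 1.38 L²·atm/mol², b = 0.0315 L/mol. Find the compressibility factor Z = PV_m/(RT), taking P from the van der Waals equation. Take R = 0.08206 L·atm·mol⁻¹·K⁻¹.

Z ≈ 1.067

P = RT/(V_m − b) − a/V_m² = (0.08206)(674.9)/(0.191 − 0.0315) − 1.38/(0.191)²
  = 55.382/0.15950 − 37.828 = 347.22 − 37.828 = 309.39 atm
Z = PV_m/(RT) = (309.39)(0.191)/((0.08206)(674.9)) = 59.093/55.382 = 1.067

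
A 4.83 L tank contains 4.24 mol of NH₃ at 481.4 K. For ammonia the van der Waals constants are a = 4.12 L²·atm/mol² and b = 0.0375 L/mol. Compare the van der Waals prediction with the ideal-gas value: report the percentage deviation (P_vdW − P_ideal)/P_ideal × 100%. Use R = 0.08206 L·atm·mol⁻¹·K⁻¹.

Ideal: P_ideal = nRT/V = (4.24)(0.08206)(481.4)/4.83 = 34.6782 atm
vdW: P = nRT/(V − nb) − a n²/V² = 167.496/4.67100 − 74.0677/23.3289 = 35.8587 − 3.17493 = 32.6838 atm
% deviation = (32.6838 − 34.6782)/34.6782 × 100% = -5.75%

-5.75 %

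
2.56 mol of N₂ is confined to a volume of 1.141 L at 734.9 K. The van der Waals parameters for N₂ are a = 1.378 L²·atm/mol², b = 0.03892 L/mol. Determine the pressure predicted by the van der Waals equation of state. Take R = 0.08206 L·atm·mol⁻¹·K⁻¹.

P = nRT/(V − nb) − a n²/V²
nRT/(V − nb) = (2.56)(0.08206)(734.9)/(1.141 − 2.56×0.03892) = 154.38/1.0414 = 148.24 atm
a n²/V² = (1.378)(2.56)²/(1.141)² = 6.9368 atm
P = 148.24 − 6.9368 = 141.3 atm

P ≈ 141.3 atm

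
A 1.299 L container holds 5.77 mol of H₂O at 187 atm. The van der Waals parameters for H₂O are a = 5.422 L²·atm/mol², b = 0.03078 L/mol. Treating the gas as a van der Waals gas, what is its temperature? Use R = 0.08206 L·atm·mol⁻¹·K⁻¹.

T ≈ 696.3 K

T = (P + a n²/V²)(V − nb)/(nR)
P + a n²/V² = 187 + (5.422)(5.77)²/(1.299)² = 293.98 atm
V − nb = 1.299 − (5.77)(0.03078) = 1.1214 L
T = (293.98)(1.1214)/((5.77)(0.08206)) = 696.3 K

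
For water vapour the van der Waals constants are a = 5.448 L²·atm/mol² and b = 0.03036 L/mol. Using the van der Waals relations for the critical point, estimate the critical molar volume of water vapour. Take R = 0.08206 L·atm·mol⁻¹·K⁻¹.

For a van der Waals gas, V_m,c = 3b.
V_m,c = 3×0.03036 = 0.09108 L/mol

V_m,c ≈ 0.09108 L/mol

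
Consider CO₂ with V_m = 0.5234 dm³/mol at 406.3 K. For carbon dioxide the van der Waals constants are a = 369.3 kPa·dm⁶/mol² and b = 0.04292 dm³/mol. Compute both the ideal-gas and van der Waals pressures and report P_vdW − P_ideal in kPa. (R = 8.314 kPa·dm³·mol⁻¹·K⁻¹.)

Ideal: P_ideal = RT/V_m = (8.314)(406.3)/0.5234 = 6453.91 kPa
vdW: P = RT/(V_m − b) − a/V_m² = 3377.98/0.480480 − 369.3/0.273948 = 7030.43 − 1348.07 = 5682.36 kPa
ΔP = 5682.36 − 6453.91 = -771.6 kPa

ΔP ≈ -771.6 kPa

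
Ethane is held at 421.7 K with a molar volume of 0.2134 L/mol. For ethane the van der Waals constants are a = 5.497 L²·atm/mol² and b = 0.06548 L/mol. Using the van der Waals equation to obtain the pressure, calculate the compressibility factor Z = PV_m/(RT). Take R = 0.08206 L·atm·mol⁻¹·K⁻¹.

P = RT/(V_m − b) − a/V_m² = (0.08206)(421.7)/(0.2134 − 0.06548) − 5.497/(0.2134)²
  = 34.605/0.14792 − 120.71 = 233.94 − 120.71 = 113.23 atm
Z = PV_m/(RT) = (113.23)(0.2134)/((0.08206)(421.7)) = 24.163/34.605 = 0.6983

Z ≈ 0.6983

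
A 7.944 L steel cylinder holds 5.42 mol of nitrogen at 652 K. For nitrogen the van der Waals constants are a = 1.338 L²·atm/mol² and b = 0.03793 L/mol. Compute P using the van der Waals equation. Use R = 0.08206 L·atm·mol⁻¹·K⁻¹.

P = nRT/(V − nb) − a n²/V²
nRT/(V − nb) = (5.42)(0.08206)(652)/(7.944 − 5.42×0.03793) = 289.99/7.7384 = 37.474 atm
a n²/V² = (1.338)(5.42)²/(7.944)² = 0.62284 atm
P = 37.474 − 0.62284 = 36.85 atm

P ≈ 36.85 atm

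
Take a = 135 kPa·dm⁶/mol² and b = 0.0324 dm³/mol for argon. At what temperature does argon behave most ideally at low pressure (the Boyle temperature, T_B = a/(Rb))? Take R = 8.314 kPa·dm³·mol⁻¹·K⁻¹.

T_B ≈ 501.2 K

For a van der Waals gas the second virial coefficient B₂ = b − a/(RT) vanishes at T_B = a/(Rb).
T_B = 135/(8.314×0.0324) = 135/0.26937 = 501.2 K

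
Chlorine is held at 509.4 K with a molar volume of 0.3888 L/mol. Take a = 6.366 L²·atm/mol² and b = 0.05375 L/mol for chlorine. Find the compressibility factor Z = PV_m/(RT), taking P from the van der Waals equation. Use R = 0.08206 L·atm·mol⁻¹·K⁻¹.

P = RT/(V_m − b) − a/V_m² = (0.08206)(509.4)/(0.3888 − 0.05375) − 6.366/(0.3888)²
  = 41.801/0.33505 − 42.113 = 124.76 − 42.113 = 82.65 atm
Z = PV_m/(RT) = (82.65)(0.3888)/((0.08206)(509.4)) = 32.134/41.801 = 0.7687

Z ≈ 0.7687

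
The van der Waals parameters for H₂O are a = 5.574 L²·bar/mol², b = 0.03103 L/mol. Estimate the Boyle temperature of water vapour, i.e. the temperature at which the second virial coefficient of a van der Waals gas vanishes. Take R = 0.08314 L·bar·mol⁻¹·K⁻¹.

T_B ≈ 2161 K

For a van der Waals gas the second virial coefficient B₂ = b − a/(RT) vanishes at T_B = a/(Rb).
T_B = 5.574/(0.08314×0.03103) = 5.574/0.0025798 = 2161 K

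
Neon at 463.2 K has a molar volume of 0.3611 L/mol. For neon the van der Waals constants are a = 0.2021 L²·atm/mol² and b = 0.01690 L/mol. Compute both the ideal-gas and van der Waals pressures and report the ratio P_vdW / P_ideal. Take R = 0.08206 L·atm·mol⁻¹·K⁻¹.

P_vdW / P_ideal ≈ 1.034

Ideal: P_ideal = RT/V_m = (0.08206)(463.2)/0.3611 = 105.262 atm
vdW: P = RT/(V_m − b) − a/V_m² = 38.0102/0.344200 − 0.2021/0.130393 = 110.431 − 1.54993 = 108.881 atm
Ratio = 108.881/105.262 = 1.034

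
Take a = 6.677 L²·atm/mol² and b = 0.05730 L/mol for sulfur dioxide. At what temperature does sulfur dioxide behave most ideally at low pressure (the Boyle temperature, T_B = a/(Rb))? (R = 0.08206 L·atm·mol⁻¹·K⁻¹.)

For a van der Waals gas the second virial coefficient B₂ = b − a/(RT) vanishes at T_B = a/(Rb).
T_B = 6.677/(0.08206×0.05730) = 6.677/0.0047020 = 1420 K

T_B ≈ 1420 K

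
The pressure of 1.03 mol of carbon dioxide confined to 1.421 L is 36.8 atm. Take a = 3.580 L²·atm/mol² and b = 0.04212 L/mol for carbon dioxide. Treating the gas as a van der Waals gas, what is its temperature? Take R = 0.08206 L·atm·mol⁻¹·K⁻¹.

T ≈ 630.5 K

T = (P + a n²/V²)(V − nb)/(nR)
P + a n²/V² = 36.8 + (3.580)(1.03)²/(1.421)² = 38.681 atm
V − nb = 1.421 − (1.03)(0.04212) = 1.3776 L
T = (38.681)(1.3776)/((1.03)(0.08206)) = 630.5 K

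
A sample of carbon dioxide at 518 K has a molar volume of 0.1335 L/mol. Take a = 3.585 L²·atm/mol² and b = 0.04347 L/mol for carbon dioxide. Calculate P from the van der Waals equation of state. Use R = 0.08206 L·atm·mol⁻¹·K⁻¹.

P ≈ 271.0 atm

P = RT/(V_m − b) − a/V_m²
RT/(V_m − b) = (0.08206)(518)/(0.1335 − 0.04347) = 42.507/0.090030 = 472.14 atm
a/V_m² = 3.585/(0.1335)² = 201.15 atm
P = 472.14 − 201.15 = 271.0 atm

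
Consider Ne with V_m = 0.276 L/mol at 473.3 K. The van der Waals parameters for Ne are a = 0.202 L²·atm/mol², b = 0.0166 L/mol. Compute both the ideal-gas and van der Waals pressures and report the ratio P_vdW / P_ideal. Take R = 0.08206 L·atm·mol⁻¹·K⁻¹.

P_vdW / P_ideal ≈ 1.045

Ideal: P_ideal = RT/V_m = (0.08206)(473.3)/0.276 = 140.721 atm
vdW: P = RT/(V_m − b) − a/V_m² = 38.8390/0.259400 − 0.202/0.0761760 = 149.726 − 2.65175 = 147.074 atm
Ratio = 147.074/140.721 = 1.045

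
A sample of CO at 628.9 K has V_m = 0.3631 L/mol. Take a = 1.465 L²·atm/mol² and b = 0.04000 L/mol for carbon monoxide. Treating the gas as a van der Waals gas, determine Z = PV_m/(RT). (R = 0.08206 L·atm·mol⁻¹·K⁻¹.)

Z ≈ 1.046

P = RT/(V_m − b) − a/V_m² = (0.08206)(628.9)/(0.3631 − 0.04000) − 1.465/(0.3631)²
  = 51.608/0.32310 − 11.112 = 159.73 − 11.112 = 148.62 atm
Z = PV_m/(RT) = (148.62)(0.3631)/((0.08206)(628.9)) = 53.964/51.608 = 1.046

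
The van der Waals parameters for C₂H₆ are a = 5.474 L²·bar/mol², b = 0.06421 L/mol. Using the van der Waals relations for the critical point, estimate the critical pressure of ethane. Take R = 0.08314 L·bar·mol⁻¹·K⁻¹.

P_c ≈ 49.17 bar

For a van der Waals gas, P_c = a/(27b²).
P_c = 5.474/(27×(0.06421)²) = 5.474/0.11132 = 49.17 bar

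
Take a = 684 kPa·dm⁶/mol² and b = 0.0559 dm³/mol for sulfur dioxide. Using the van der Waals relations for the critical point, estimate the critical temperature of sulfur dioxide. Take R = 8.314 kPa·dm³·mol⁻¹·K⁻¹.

T_c ≈ 436.1 K

For a van der Waals gas, T_c = 8a/(27Rb).
T_c = 8×684/(27×8.314×0.0559) = 5472.0/12.548 = 436.1 K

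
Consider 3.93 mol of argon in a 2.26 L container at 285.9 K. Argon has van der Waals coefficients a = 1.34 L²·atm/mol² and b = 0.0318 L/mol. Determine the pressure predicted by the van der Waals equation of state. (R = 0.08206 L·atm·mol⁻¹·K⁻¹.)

P = nRT/(V − nb) − a n²/V²
nRT/(V − nb) = (3.93)(0.08206)(285.9)/(2.26 − 3.93×0.0318) = 92.202/2.1350 = 43.186 atm
a n²/V² = (1.34)(3.93)²/(2.26)² = 4.0520 atm
P = 43.186 − 4.0520 = 39.13 atm

P ≈ 39.13 atm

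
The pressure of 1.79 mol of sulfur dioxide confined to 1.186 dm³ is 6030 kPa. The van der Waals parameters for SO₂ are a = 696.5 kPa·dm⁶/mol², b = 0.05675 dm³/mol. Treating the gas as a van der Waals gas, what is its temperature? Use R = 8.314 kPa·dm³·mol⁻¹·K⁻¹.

T = (P + a n²/V²)(V − nb)/(nR)
P + a n²/V² = 6030 + (696.5)(1.79)²/(1.186)² = 7616.6 kPa
V − nb = 1.186 − (1.79)(0.05675) = 1.0844 dm³
T = (7616.6)(1.0844)/((1.79)(8.314)) = 555.0 K

T ≈ 555.0 K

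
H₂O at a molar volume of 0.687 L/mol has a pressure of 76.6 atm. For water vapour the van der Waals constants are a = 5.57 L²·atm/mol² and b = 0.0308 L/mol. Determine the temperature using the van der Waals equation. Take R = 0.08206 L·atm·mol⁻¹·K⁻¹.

T = (P + a/V_m²)(V_m − b)/R
P + a/V_m² = 76.6 + 5.57/(0.687)² = 88.402 atm
V_m − b = 0.687 − 0.0308 = 0.65620 L/mol
T = (88.402)(0.65620)/0.08206 = 706.9 K

T ≈ 706.9 K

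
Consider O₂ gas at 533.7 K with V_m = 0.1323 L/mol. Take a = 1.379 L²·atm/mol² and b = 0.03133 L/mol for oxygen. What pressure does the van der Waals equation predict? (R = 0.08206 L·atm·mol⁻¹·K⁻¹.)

P = RT/(V_m − b) − a/V_m²
RT/(V_m − b) = (0.08206)(533.7)/(0.1323 − 0.03133) = 43.795/0.10097 = 433.74 atm
a/V_m² = 1.379/(0.1323)² = 78.785 atm
P = 433.74 − 78.785 = 355.0 atm

P ≈ 355.0 atm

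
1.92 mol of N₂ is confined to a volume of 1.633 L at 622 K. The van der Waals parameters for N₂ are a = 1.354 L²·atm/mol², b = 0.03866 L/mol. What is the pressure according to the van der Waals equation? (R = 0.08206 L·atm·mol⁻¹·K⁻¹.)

P ≈ 61.00 atm

P = nRT/(V − nb) − a n²/V²
nRT/(V − nb) = (1.92)(0.08206)(622)/(1.633 − 1.92×0.03866) = 97.999/1.5588 = 62.868 atm
a n²/V² = (1.354)(1.92)²/(1.633)² = 1.8718 atm
P = 62.868 − 1.8718 = 61.00 atm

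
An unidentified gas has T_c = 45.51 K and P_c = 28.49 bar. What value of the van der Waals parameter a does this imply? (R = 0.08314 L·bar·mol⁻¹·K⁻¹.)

From T_c = 8a/(27Rb) and P_c = a/(27b²): a = 27 R² T_c²/(64 P_c).
a = 27×(0.08314)²×(45.51)²/(64×28.49) = 386.54/1823.4 = 0.2120 L²·bar/mol²

a ≈ 0.2120 L²·bar/mol²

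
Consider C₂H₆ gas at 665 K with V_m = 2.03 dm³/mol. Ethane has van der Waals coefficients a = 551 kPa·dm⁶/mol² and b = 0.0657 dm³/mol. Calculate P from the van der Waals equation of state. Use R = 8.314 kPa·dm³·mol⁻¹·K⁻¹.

P ≈ 2681 kPa

P = RT/(V_m − b) − a/V_m²
RT/(V_m − b) = (8.314)(665)/(2.03 − 0.0657) = 5528.8/1.9643 = 2814.6 kPa
a/V_m² = 551/(2.03)² = 133.71 kPa
P = 2814.6 − 133.71 = 2681 kPa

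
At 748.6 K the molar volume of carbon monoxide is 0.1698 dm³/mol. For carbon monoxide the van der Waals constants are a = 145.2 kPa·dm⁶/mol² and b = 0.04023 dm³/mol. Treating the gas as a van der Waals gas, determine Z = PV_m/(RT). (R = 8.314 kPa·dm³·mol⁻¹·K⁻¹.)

P = RT/(V_m − b) − a/V_m² = (8.314)(748.6)/(0.1698 − 0.04023) − 145.2/(0.1698)²
  = 6223.9/0.12957 − 5036.1 = 48035 − 5036.1 = 42999 kPa
Z = PV_m/(RT) = (42999)(0.1698)/((8.314)(748.6)) = 7301.2/6223.9 = 1.173

Z ≈ 1.173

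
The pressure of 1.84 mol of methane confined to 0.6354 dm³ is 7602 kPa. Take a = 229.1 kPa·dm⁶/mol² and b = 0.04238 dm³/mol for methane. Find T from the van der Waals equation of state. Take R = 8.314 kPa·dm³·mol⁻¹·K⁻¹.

T ≈ 347.0 K

T = (P + a n²/V²)(V − nb)/(nR)
P + a n²/V² = 7602 + (229.1)(1.84)²/(0.6354)² = 9523.2 kPa
V − nb = 0.6354 − (1.84)(0.04238) = 0.55742 dm³
T = (9523.2)(0.55742)/((1.84)(8.314)) = 347.0 K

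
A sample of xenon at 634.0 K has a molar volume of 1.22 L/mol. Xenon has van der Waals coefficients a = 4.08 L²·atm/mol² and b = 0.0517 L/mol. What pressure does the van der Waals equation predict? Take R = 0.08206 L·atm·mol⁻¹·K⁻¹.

P ≈ 41.79 atm

P = RT/(V_m − b) − a/V_m²
RT/(V_m − b) = (0.08206)(634.0)/(1.22 − 0.0517) = 52.026/1.1683 = 44.531 atm
a/V_m² = 4.08/(1.22)² = 2.7412 atm
P = 44.531 − 2.7412 = 41.79 atm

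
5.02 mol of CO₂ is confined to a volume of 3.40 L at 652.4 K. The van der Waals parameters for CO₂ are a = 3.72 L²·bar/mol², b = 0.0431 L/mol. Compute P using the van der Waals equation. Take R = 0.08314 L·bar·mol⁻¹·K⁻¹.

P = nRT/(V − nb) − a n²/V²
nRT/(V − nb) = (5.02)(0.08314)(652.4)/(3.40 − 5.02×0.0431) = 272.29/3.1836 = 85.529 bar
a n²/V² = (3.72)(5.02)²/(3.40)² = 8.1095 bar
P = 85.529 − 8.1095 = 77.42 bar

P ≈ 77.42 bar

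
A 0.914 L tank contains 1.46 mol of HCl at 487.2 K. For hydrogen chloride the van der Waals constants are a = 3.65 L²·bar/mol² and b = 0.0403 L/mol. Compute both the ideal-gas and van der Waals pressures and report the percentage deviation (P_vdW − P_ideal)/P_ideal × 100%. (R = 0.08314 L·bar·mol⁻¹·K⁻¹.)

-7.51 %

Ideal: P_ideal = nRT/V = (1.46)(0.08314)(487.2)/0.914 = 64.7029 bar
vdW: P = nRT/(V − nb) − a n²/V² = 59.1385/0.855162 − 7.78034/0.835396 = 69.1547 − 9.31336 = 59.8413 bar
% deviation = (59.8413 − 64.7029)/64.7029 × 100% = -7.51%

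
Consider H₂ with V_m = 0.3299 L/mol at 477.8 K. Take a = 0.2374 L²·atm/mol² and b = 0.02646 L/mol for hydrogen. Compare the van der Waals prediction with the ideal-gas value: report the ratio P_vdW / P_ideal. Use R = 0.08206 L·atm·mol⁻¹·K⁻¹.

P_vdW / P_ideal ≈ 1.069

Ideal: P_ideal = RT/V_m = (0.08206)(477.8)/0.3299 = 118.849 atm
vdW: P = RT/(V_m − b) − a/V_m² = 39.2083/0.303440 − 0.2374/0.108834 = 129.213 − 2.18130 = 127.032 atm
Ratio = 127.032/118.849 = 1.069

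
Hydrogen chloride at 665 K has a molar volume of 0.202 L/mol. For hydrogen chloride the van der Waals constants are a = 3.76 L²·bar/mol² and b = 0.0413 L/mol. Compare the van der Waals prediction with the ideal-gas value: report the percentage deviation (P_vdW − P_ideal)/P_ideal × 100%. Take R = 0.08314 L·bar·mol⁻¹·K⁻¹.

-7.97 %

Ideal: P_ideal = RT/V_m = (0.08314)(665)/0.202 = 273.703 bar
vdW: P = RT/(V_m − b) − a/V_m² = 55.2881/0.160700 − 3.76/0.0408040 = 344.045 − 92.1478 = 251.897 bar
% deviation = (251.897 − 273.703)/273.703 × 100% = -7.97%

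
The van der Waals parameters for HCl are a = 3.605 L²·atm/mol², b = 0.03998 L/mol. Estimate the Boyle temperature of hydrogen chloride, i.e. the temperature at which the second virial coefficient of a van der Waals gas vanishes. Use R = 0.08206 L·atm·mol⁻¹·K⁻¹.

T_B ≈ 1099 K

For a van der Waals gas the second virial coefficient B₂ = b − a/(RT) vanishes at T_B = a/(Rb).
T_B = 3.605/(0.08206×0.03998) = 3.605/0.0032808 = 1099 K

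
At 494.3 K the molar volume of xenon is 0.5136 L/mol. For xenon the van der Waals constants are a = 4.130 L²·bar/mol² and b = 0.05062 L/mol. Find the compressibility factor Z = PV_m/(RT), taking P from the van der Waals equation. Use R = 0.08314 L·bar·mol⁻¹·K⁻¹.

Z ≈ 0.9137

P = RT/(V_m − b) − a/V_m² = (0.08314)(494.3)/(0.5136 − 0.05062) − 4.130/(0.5136)²
  = 41.096/0.46298 − 15.657 = 88.764 − 15.657 = 73.107 bar
Z = PV_m/(RT) = (73.107)(0.5136)/((0.08314)(494.3)) = 37.548/41.096 = 0.9137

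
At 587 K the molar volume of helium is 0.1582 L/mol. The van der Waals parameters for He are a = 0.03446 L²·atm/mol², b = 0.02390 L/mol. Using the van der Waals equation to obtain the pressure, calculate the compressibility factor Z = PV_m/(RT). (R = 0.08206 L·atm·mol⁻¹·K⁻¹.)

Z ≈ 1.173

P = RT/(V_m − b) − a/V_m² = (0.08206)(587)/(0.1582 − 0.02390) − 0.03446/(0.1582)²
  = 48.169/0.13430 − 1.3769 = 358.67 − 1.3769 = 357.29 atm
Z = PV_m/(RT) = (357.29)(0.1582)/((0.08206)(587)) = 56.523/48.169 = 1.173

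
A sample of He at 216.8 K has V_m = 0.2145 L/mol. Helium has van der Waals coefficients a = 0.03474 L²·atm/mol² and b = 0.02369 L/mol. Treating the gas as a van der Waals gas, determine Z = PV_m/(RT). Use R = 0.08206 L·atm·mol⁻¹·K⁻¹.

P = RT/(V_m − b) − a/V_m² = (0.08206)(216.8)/(0.2145 − 0.02369) − 0.03474/(0.2145)²
  = 17.791/0.19081 − 0.75505 = 93.239 − 0.75505 = 92.484 atm
Z = PV_m/(RT) = (92.484)(0.2145)/((0.08206)(216.8)) = 19.838/17.791 = 1.115

Z ≈ 1.115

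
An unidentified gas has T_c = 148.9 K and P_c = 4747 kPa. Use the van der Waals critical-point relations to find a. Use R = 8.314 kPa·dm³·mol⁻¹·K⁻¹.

a ≈ 136.2 kPa·dm⁶/mol²

From T_c = 8a/(27Rb) and P_c = a/(27b²): a = 27 R² T_c²/(64 P_c).
a = 27×(8.314)²×(148.9)²/(64×4747) = 41378353/303808 = 136.2 kPa·dm⁶/mol²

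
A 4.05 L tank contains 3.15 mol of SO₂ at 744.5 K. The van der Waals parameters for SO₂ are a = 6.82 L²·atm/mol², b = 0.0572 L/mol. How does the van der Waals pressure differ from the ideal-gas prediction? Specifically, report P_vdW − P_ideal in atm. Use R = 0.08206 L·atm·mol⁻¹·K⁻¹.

Ideal: P_ideal = nRT/V = (3.15)(0.08206)(744.5)/4.05 = 47.5173 atm
vdW: P = nRT/(V − nb) − a n²/V² = 192.445/3.86982 − 67.6715/16.4025 = 49.7297 − 4.12568 = 45.6040 atm
ΔP = 45.6040 − 47.5173 = -1.913 atm

ΔP ≈ -1.913 atm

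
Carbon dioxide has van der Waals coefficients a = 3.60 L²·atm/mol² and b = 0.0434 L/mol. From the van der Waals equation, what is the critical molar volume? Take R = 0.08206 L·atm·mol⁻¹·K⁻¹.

For a van der Waals gas, V_m,c = 3b.
V_m,c = 3×0.0434 = 0.1302 L/mol

V_m,c ≈ 0.1302 L/mol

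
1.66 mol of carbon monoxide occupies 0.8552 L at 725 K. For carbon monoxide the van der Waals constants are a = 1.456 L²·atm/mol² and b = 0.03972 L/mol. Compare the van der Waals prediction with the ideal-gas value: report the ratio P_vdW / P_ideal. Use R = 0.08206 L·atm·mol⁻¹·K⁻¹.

P_vdW / P_ideal ≈ 1.036

Ideal: P_ideal = nRT/V = (1.66)(0.08206)(725)/0.8552 = 115.481 atm
vdW: P = nRT/(V − nb) − a n²/V² = 98.7592/0.789265 − 4.01215/0.731367 = 125.128 − 5.48582 = 119.642 atm
Ratio = 119.642/115.481 = 1.036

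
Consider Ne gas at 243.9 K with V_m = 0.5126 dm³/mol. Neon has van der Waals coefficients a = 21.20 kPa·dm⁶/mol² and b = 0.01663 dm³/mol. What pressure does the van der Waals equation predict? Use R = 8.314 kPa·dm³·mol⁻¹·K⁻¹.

P ≈ 4008 kPa

P = RT/(V_m − b) − a/V_m²
RT/(V_m − b) = (8.314)(243.9)/(0.5126 − 0.01663) = 2027.8/0.49597 = 4088.6 kPa
a/V_m² = 21.20/(0.5126)² = 80.682 kPa
P = 4088.6 − 80.682 = 4008 kPa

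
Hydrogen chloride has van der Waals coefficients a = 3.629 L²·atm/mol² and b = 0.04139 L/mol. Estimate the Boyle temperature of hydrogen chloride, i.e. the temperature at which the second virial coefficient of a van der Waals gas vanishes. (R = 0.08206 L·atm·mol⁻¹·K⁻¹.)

T_B ≈ 1068 K

For a van der Waals gas the second virial coefficient B₂ = b − a/(RT) vanishes at T_B = a/(Rb).
T_B = 3.629/(0.08206×0.04139) = 3.629/0.0033965 = 1068 K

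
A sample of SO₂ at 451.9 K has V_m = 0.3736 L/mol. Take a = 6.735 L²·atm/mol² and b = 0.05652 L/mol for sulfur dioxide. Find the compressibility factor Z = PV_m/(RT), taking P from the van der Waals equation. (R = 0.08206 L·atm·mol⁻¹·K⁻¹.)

P = RT/(V_m − b) − a/V_m² = (0.08206)(451.9)/(0.3736 − 0.05652) − 6.735/(0.3736)²
  = 37.083/0.31708 − 48.253 = 116.95 − 48.253 = 68.70 atm
Z = PV_m/(RT) = (68.70)(0.3736)/((0.08206)(451.9)) = 25.666/37.083 = 0.6921

Z ≈ 0.6921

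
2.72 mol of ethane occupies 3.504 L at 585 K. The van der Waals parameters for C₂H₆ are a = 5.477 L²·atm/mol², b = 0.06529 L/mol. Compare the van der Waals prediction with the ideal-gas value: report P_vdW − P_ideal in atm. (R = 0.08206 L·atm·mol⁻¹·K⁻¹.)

ΔP ≈ -1.311 atm

Ideal: P_ideal = nRT/V = (2.72)(0.08206)(585)/3.504 = 37.2642 atm
vdW: P = nRT/(V − nb) − a n²/V² = 130.574/3.32641 − 40.5210/12.2780 = 39.2537 − 3.30029 = 35.9534 atm
ΔP = 35.9534 − 37.2642 = -1.311 atm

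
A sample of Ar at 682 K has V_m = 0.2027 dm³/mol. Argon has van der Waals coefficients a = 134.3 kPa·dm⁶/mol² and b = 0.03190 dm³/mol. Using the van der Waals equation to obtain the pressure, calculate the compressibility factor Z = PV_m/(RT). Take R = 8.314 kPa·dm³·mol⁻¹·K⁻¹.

P = RT/(V_m − b) − a/V_m² = (8.314)(682)/(0.2027 − 0.03190) − 134.3/(0.2027)²
  = 5670.1/0.17080 − 3268.7 = 33197 − 3268.7 = 29928 kPa
Z = PV_m/(RT) = (29928)(0.2027)/((8.314)(682)) = 6066.4/5670.1 = 1.070

Z ≈ 1.070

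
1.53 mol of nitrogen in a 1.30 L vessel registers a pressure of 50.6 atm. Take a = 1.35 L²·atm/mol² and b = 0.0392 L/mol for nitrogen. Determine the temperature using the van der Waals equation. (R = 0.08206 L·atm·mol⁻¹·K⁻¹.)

T = (P + a n²/V²)(V − nb)/(nR)
P + a n²/V² = 50.6 + (1.35)(1.53)²/(1.30)² = 52.470 atm
V − nb = 1.30 − (1.53)(0.0392) = 1.2400 L
T = (52.470)(1.2400)/((1.53)(0.08206)) = 518.2 K

T ≈ 518.2 K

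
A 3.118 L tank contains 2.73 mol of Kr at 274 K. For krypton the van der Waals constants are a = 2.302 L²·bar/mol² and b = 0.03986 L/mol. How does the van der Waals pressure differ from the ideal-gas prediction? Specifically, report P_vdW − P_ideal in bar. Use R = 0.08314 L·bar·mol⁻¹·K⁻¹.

ΔP ≈ -1.043 bar

Ideal: P_ideal = nRT/V = (2.73)(0.08314)(274)/3.118 = 19.9456 bar
vdW: P = nRT/(V − nb) − a n²/V² = 62.1904/3.00918 − 17.1566/9.72192 = 20.6669 − 1.76473 = 18.9022 bar
ΔP = 18.9022 − 19.9456 = -1.043 bar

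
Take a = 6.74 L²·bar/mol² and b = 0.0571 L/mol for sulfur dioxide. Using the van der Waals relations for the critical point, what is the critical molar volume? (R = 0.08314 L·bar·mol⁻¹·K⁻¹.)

For a van der Waals gas, V_m,c = 3b.
V_m,c = 3×0.0571 = 0.1713 L/mol

V_m,c ≈ 0.1713 L/mol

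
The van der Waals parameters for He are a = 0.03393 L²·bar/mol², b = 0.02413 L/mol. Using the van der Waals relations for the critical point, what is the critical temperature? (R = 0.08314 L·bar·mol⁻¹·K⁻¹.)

For a van der Waals gas, T_c = 8a/(27Rb).
T_c = 8×0.03393/(27×0.08314×0.02413) = 0.27144/0.054167 = 5.011 K

T_c ≈ 5.011 K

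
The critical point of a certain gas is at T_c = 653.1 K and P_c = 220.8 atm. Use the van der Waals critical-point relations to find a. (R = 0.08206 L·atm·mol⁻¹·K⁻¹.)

a ≈ 5.488 L²·atm/mol²

From T_c = 8a/(27Rb) and P_c = a/(27b²): a = 27 R² T_c²/(64 P_c).
a = 27×(0.08206)²×(653.1)²/(64×220.8) = 77551/14131 = 5.488 L²·atm/mol²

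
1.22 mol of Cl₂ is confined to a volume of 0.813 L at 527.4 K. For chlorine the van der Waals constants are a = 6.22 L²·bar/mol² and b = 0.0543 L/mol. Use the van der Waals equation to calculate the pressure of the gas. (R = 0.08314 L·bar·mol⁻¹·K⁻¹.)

P ≈ 57.63 bar

P = nRT/(V − nb) − a n²/V²
nRT/(V − nb) = (1.22)(0.08314)(527.4)/(0.813 − 1.22×0.0543) = 53.495/0.74675 = 71.637 bar
a n²/V² = (6.22)(1.22)²/(0.813)² = 14.006 bar
P = 71.637 − 14.006 = 57.63 bar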